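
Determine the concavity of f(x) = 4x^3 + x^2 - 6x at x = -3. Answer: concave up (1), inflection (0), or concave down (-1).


Concavity is determined by the sign of f''(x).
f(x) = 4x^3 + x^2 - 6x
f'(x) = 12x^2 + 2x - 6
f''(x) = 24x + 2
f''(-3) = 24 * (-3) + 2
= -72 + 2
= -70
Since f''(-3) < 0, the function is concave down (-1)

-1


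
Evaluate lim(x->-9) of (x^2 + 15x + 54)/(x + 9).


Direct substitution gives 0/0, so we factor the numerator.
Factor: (x^2 + 15x + 54) = (x + 9)(x + 6)
Cancel the common factor (x + 9):
(x^2 + 15x + 54)/(x + 9) = (x + 6)
Now substitute x = -9:
= (-9) - (-6) = -3

-3


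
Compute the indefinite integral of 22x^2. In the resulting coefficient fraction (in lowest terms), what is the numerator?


Apply the power rule for integration:
integral of ax^n dx = a/(n+1) * x^(n+1) + C
integral of 22x^2 dx
= 22/3 * x^3 + C
The coefficient in lowest terms is 22/3, and its numerator is 22

22


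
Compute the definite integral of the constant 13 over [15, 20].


The integral of a constant k over [a, b] equals k * (b - a).
integral from 15 to 20 of 13 dx
= 13 * (20 - 15)
= 13 * 5
= 65

65


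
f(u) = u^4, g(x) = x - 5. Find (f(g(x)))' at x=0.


Using the chain rule: (f(g(x)))' = f'(g(x)) * g'(x)
First, find g(0):
g(0) = 1 * 0 - 5 = -5
Next, f'(u) = 4u^3
And g'(x) = 1
So f'(g(0)) * g'(0)
= 4 * (-5)^3 * 1
= 4 * (-125) * 1
= -500

-500


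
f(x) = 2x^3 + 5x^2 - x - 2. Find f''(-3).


First derivative:
f'(x) = 6x^2 + 10x - 1
Second derivative:
f''(x) = 12x + 10
Substitute x = -3:
f''(-3) = 12 * (-3) + 10
= -36 + 10
= -26

-26


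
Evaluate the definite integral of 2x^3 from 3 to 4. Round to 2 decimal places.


Find the antiderivative of 2x^3:
F(x) = 2/4 * x^4
Apply the Fundamental Theorem of Calculus:
F(4) - F(3)
= 2/4 * 4^4 - 2/4 * 3^4
= 2/4 * (256 - 81)
= 2/4 * 175
= 175/2 = 87.50

87.50


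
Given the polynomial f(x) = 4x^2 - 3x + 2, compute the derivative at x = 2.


Differentiate term by term using power and sum rules:
f(x) = 4x^2 - 3x + 2
f'(x) = 8x - 3
Substitute x = 2:
f'(2) = 8 * 2 - 3
= 16 - 3
= 13

13


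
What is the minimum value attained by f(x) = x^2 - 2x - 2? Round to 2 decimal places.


For a quadratic f(x) = ax^2 + bx + c with a > 0, the minimum is at the vertex.
Vertex x-coordinate: x = -b/(2a)
x = -(-2) / (2 * 1)
x = 2/2 = 1
Substitute back to find the minimum value:
f(1) = 1 * 1^2 - 2 * 1 - 2
= 1 - 2 - 2
= -3 = -3.00

-3.00


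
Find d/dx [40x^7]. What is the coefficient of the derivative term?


We apply the power rule: d/dx [ax^n] = a*n * x^(n-1)
d/dx [40x^7]
= 40 * 7 * x^(7-1)
= 280x^6
The coefficient is 280

280


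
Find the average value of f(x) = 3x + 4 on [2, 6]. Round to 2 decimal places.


Average value = 1/(b-a) * integral from a to b of f(x) dx
First compute the integral of 3x + 4:
F(x) = (3/2)x^2 + 4x
F(6) = 3/2 * 36 + 4 * 6 = 78
F(2) = 3/2 * 4 + 4 * 2 = 14
Integral = 78 - 14 = 64
Average = 64 / (6 - 2) = 64 / 4
= 16 = 16.00

16.00


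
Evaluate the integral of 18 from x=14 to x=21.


The integral of a constant k over [a, b] equals k * (b - a).
integral from 14 to 21 of 18 dx
= 18 * (21 - 14)
= 18 * 7
= 126

126


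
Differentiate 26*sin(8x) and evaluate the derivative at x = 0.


Apply the chain rule to differentiate 26*sin(8x):
d/dx [26*sin(8x)]
= 26 * cos(8x) * d/dx(8x)
= 26 * 8 * cos(8x)
= 208 * cos(8x)
Evaluate at x = 0:
= 208 * cos(0)
= 208 * 1
= 208

208


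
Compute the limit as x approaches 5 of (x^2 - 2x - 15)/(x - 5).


Direct substitution gives 0/0, so we factor the numerator.
Factor: (x^2 - 2x - 15) = (x - 5)(x + 3)
Cancel the common factor (x - 5):
(x^2 - 2x - 15)/(x - 5) = (x + 3)
Now substitute x = 5:
= (5) - (-3) = 8

8


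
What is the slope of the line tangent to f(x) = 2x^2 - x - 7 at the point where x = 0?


The slope of the tangent line equals f'(x) at the point.
f(x) = 2x^2 - x - 7
f'(x) = 4x - 1
At x = 0:
f'(0) = 4 * 0 - 1
= 0 - 1
= -1

-1


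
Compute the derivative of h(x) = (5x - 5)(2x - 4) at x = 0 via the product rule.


Let u(x) = 5x - 5 and v(x) = 2x - 4
u'(x) = 5
v'(x) = 2
Product rule: h'(x) = u'(x)*v(x) + u(x)*v'(x)
= 5 * (2x - 4) + (5x - 5) * 2
At x = 0:
u(0) = 5 * 0 - 5 = -5
v(0) = 2 * 0 - 4 = -4
h'(0) = 5 * (-4) + (-5) * 2
= -20 - 10
= -30

-30


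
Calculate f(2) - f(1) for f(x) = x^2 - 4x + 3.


Net change = f(b) - f(a)
f(x) = x^2 - 4x + 3
Compute f(2):
f(2) = 1 * 2^2 - 4 * 2 + 3
= 4 - 8 + 3
= -1
Compute f(1):
f(1) = 1 * 1^2 - 4 * 1 + 3
= 1 - 4 + 3
= 0
Net change = -1 - 0 = -1

-1


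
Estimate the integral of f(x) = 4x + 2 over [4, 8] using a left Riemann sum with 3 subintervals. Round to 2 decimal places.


Left Riemann sum uses left endpoints of each subinterval.
Interval: [4, 8], n = 3
dx = (8 - 4) / 3 = 4/3
Left endpoints: [4, 16/3, 20/3]
f values: [18, 70/3, 86/3]
Sum = dx * (sum of f values)
= 4/3 * 70
= 280/3 ≈ 93.33

93.33


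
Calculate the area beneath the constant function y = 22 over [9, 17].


The area under a constant function y = 22 is a rectangle.
Width = 17 - 9 = 8
Height = 22
Area = width * height
= 8 * 22
= 176

176


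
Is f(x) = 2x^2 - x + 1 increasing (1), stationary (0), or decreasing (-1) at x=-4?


Compute f'(x) to determine behavior:
f'(x) = 4x - 1
f'(-4) = 4 * (-4) - 1
= -16 - 1
= -17
Since f'(-4) < 0, the function is decreasing (-1)

-1


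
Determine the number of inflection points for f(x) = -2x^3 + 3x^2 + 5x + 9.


Inflection points occur where f''(x) = 0 and concavity changes.
f(x) = -2x^3 + 3x^2 + 5x + 9
f'(x) = -6x^2 + 6x + 5
f''(x) = -12x + 6
Set f''(x) = 0:
-12x + 6 = 0
x = -6 / (-12) = 1/2
Since f''(x) is linear (degree 1), it changes sign at this point.
Therefore there is exactly 1 inflection point.

1


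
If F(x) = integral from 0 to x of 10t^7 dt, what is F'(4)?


By the Fundamental Theorem of Calculus (Part 1):
If F(x) = integral from 0 to x of f(t) dt, then F'(x) = f(x)
Here f(t) = 10t^7
So F'(x) = 10x^7
Evaluate at x = 4:
F'(4) = 10 * 4^7
= 10 * 16384
= 163840

163840


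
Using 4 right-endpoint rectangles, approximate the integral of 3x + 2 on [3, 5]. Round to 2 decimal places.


Right Riemann sum uses right endpoints of each subinterval.
Interval: [3, 5], n = 4
dx = (5 - 3) / 4 = 1/2
Right endpoints: [7/2, 4, 9/2, 5]
f values: [25/2, 14, 31/2, 17]
Sum = dx * (sum of f values)
= 1/2 * 59
= 59/2 = 29.50

29.50


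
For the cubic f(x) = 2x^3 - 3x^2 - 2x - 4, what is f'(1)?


Differentiate f(x) = 2x^3 - 3x^2 - 2x - 4 term by term:
f'(x) = 6x^2 - 6x - 2
Substitute x = 1:
f'(1) = 6 * 1^2 - 6 * 1 - 2
= 6 - 6 - 2
= -2

-2


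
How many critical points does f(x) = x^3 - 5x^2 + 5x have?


Find where f'(x) = 0:
f(x) = x^3 - 5x^2 + 5x
f'(x) = 3x^2 - 10x + 5
This is a quadratic in x. Use the discriminant to count real roots.
Discriminant = (-10)^2 - 4 * 3 * 5
= 100 - 60
= 40
Since discriminant > 0, f'(x) = 0 has 2 real solutions.
Number of critical points: 2

2


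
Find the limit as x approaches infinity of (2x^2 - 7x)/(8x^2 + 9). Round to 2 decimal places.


For limits at infinity with equal-degree polynomials,
we compare leading coefficients.
Numerator leading term: 2x^2
Denominator leading term: 8x^2
Divide both by x^2:
lim = (2 - 7/x) / (8 + 9/x^2)
As x -> infinity, the 1/x and 1/x^2 terms vanish:
= 2/8 = 1/4 = 0.25

0.25


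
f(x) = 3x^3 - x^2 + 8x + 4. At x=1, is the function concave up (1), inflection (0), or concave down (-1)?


Concavity is determined by the sign of f''(x).
f(x) = 3x^3 - x^2 + 8x + 4
f'(x) = 9x^2 - 2x + 8
f''(x) = 18x - 2
f''(1) = 18 * 1 - 2
= 18 - 2
= 16
Since f''(1) > 0, the function is concave up (1)

1


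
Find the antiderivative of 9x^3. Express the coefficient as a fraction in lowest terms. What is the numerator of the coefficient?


Apply the power rule for integration:
integral of ax^n dx = a/(n+1) * x^(n+1) + C
integral of 9x^3 dx
= 9/4 * x^4 + C
The coefficient in lowest terms is 9/4, and its numerator is 9

9


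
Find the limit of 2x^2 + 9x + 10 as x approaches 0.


Since polynomials are continuous, we use direct substitution.
lim(x->0) of 2x^2 + 9x + 10
= 2 * 0^2 + 9 * 0 + 10
= 0 + 0 + 10
= 10

10


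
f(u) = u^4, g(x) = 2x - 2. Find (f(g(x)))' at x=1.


Using the chain rule: (f(g(x)))' = f'(g(x)) * g'(x)
First, find g(1):
g(1) = 2 * 1 - 2 = 0
Next, f'(u) = 4u^3
And g'(x) = 2
So f'(g(1)) * g'(1)
= 4 * 0^3 * 2
= 4 * 0 * 2
= 0

0


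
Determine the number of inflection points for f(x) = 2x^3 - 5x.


Inflection points occur where f''(x) = 0 and concavity changes.
f(x) = 2x^3 - 5x
f'(x) = 6x^2 - 5
f''(x) = 12x
Set f''(x) = 0:
12x = 0
x = 0 / 12 = 0
Since f''(x) is linear (degree 1), it changes sign at this point.
Therefore there is exactly 1 inflection point.

1


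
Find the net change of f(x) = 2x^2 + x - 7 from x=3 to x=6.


Net change = f(b) - f(a)
f(x) = 2x^2 + x - 7
Compute f(6):
f(6) = 2 * 6^2 + 1 * 6 - 7
= 72 + 6 - 7
= 71
Compute f(3):
f(3) = 2 * 3^2 + 1 * 3 - 7
= 18 + 3 - 7
= 14
Net change = 71 - 14 = 57

57


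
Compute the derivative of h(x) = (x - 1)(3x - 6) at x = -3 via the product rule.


Let u(x) = x - 1 and v(x) = 3x - 6
u'(x) = 1
v'(x) = 3
Product rule: h'(x) = u'(x)*v(x) + u(x)*v'(x)
= 1 * (3x - 6) + (x - 1) * 3
At x = -3:
u(-3) = 1 * (-3) - 1 = -4
v(-3) = 3 * (-3) - 6 = -15
h'(-3) = 1 * (-15) + (-4) * 3
= -15 - 12
= -27

-27


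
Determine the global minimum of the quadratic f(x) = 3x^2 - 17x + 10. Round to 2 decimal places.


For a quadratic f(x) = ax^2 + bx + c with a > 0, the minimum is at the vertex.
Vertex x-coordinate: x = -b/(2a)
x = -(-17) / (2 * 3)
x = 17/6
Substitute back to find the minimum value:
f(17/6) = 3 * (17/6)^2 - 17 * (17/6) + 10
= 289/12 - 289/6 + 10
= -169/12 ≈ -14.08

-14.08


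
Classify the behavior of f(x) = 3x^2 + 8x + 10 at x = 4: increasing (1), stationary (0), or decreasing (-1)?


Compute f'(x) to determine behavior:
f'(x) = 6x + 8
f'(4) = 6 * 4 + 8
= 24 + 8
= 32
Since f'(4) > 0, the function is increasing (1)

1


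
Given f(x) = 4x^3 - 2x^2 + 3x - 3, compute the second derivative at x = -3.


First derivative:
f'(x) = 12x^2 - 4x + 3
Second derivative:
f''(x) = 24x - 4
Substitute x = -3:
f''(-3) = 24 * (-3) - 4
= -72 - 4
= -76

-76


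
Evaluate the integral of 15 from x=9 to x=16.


The integral of a constant k over [a, b] equals k * (b - a).
integral from 9 to 16 of 15 dx
= 15 * (16 - 9)
= 15 * 7
= 105

105


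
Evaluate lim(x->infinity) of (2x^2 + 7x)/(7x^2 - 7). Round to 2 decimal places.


For limits at infinity with equal-degree polynomials,
we compare leading coefficients.
Numerator leading term: 2x^2
Denominator leading term: 7x^2
Divide both by x^2:
lim = (2 + 7/x) / (7 - 7/x^2)
As x -> infinity, the 1/x and 1/x^2 terms vanish:
= 2/7 ≈ 0.29

0.29


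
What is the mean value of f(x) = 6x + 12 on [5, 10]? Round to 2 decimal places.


Average value = 1/(b-a) * integral from a to b of f(x) dx
First compute the integral of 6x + 12:
F(x) = 3x^2 + 12x
F(10) = 3 * 100 + 12 * 10 = 420
F(5) = 3 * 25 + 12 * 5 = 135
Integral = 420 - 135 = 285
Average = 285 / (10 - 5) = 285 / 5
= 57 = 57.00

57.00


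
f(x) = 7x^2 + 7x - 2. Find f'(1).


Differentiate term by term using power and sum rules:
f(x) = 7x^2 + 7x - 2
f'(x) = 14x + 7
Substitute x = 1:
f'(1) = 14 * 1 + 7
= 14 + 7
= 21

21


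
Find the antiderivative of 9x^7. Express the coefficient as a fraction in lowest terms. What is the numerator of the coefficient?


Apply the power rule for integration:
integral of ax^n dx = a/(n+1) * x^(n+1) + C
integral of 9x^7 dx
= 9/8 * x^8 + C
The coefficient in lowest terms is 9/8, and its numerator is 9

9


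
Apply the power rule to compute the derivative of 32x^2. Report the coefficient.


We apply the power rule: d/dx [ax^n] = a*n * x^(n-1)
d/dx [32x^2]
= 32 * 2 * x^(2-1)
= 64x
The coefficient is 64

64


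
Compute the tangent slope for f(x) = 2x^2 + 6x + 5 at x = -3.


The slope of the tangent line equals f'(x) at the point.
f(x) = 2x^2 + 6x + 5
f'(x) = 4x + 6
At x = -3:
f'(-3) = 4 * (-3) + 6
= -12 + 6
= -6

-6


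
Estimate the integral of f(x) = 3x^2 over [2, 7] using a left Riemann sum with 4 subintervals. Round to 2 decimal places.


Left Riemann sum uses left endpoints of each subinterval.
Interval: [2, 7], n = 4
dx = (7 - 2) / 4 = 5/4
Left endpoints: [2, 13/4, 9/2, 23/4]
f values: [12, 507/16, 243/4, 1587/16]
Sum = dx * (sum of f values)
= 5/4 * 1629/8
= 8145/32 ≈ 254.53

254.53


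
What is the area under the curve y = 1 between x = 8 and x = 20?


The area under a constant function y = 1 is a rectangle.
Width = 20 - 8 = 12
Height = 1
Area = width * height
= 12 * 1
= 12

12


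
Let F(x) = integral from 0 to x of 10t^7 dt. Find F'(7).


By the Fundamental Theorem of Calculus (Part 1):
If F(x) = integral from 0 to x of f(t) dt, then F'(x) = f(x)
Here f(t) = 10t^7
So F'(x) = 10x^7
Evaluate at x = 7:
F'(7) = 10 * 7^7
= 10 * 823543
= 8235430

8235430


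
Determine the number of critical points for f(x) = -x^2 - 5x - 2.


Find where f'(x) = 0:
f'(x) = -2x - 5
Set f'(x) = 0:
-2x - 5 = 0
x = 5 / (-2) = -5/2
This is a linear equation in x, so there is exactly one solution.
Number of critical points: 1

1


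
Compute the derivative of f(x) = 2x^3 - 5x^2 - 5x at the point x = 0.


Differentiate f(x) = 2x^3 - 5x^2 - 5x term by term:
f'(x) = 6x^2 - 10x - 5
Substitute x = 0:
f'(0) = 6 * 0^2 - 10 * 0 - 5
= 0 + 0 - 5
= -5

-5


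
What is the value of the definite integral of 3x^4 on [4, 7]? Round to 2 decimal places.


Find the antiderivative of 3x^4:
F(x) = 3/5 * x^5
Apply the Fundamental Theorem of Calculus:
F(7) - F(4)
= 3/5 * 7^5 - 3/5 * 4^5
= 3/5 * (16807 - 1024)
= 3/5 * 15783
= 47349/5 = 9469.80

9469.80


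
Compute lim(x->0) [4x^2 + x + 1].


Since polynomials are continuous, we use direct substitution.
lim(x->0) of 4x^2 + x + 1
= 4 * 0^2 + 1 * 0 + 1
= 0 + 0 + 1
= 1

1


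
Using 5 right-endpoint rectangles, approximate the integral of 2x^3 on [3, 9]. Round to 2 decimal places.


Right Riemann sum uses right endpoints of each subinterval.
Interval: [3, 9], n = 5
dx = (9 - 3) / 5 = 6/5
Right endpoints: [21/5, 27/5, 33/5, 39/5, 9]
f values: [18522/125, 39366/125, 71874/125, 118638/125, 1458]
Sum = dx * (sum of f values)
= 6/5 * 17226/5
= 103356/25 = 4134.24

4134.24


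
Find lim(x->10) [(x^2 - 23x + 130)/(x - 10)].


Direct substitution gives 0/0, so we factor the numerator.
Factor: (x^2 - 23x + 130) = (x - 10)(x - 13)
Cancel the common factor (x - 10):
(x^2 - 23x + 130)/(x - 10) = (x - 13)
Now substitute x = 10:
= (10) - (13) = -3

-3


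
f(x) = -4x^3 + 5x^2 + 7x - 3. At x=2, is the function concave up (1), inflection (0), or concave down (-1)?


Concavity is determined by the sign of f''(x).
f(x) = -4x^3 + 5x^2 + 7x - 3
f'(x) = -12x^2 + 10x + 7
f''(x) = -24x + 10
f''(2) = -24 * 2 + 10
= -48 + 10
= -38
Since f''(2) < 0, the function is concave down (-1)

-1


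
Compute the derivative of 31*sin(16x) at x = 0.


Apply the chain rule to differentiate 31*sin(16x):
d/dx [31*sin(16x)]
= 31 * cos(16x) * d/dx(16x)
= 31 * 16 * cos(16x)
= 496 * cos(16x)
Evaluate at x = 0:
= 496 * cos(0)
= 496 * 1
= 496

496


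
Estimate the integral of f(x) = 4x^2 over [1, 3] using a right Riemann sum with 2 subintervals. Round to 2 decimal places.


Right Riemann sum uses right endpoints of each subinterval.
Interval: [1, 3], n = 2
dx = (3 - 1) / 2 = 1
Right endpoints: [2, 3]
f values: [16, 36]
Sum = dx * (sum of f values)
= 1 * 52
= 52 = 52.00

52.00


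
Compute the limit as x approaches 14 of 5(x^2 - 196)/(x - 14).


Direct substitution gives 0/0, so we factor the numerator.
Factor: 5(x^2 - 196) = 5 * (x - 14)(x + 14)
Cancel the common factor (x - 14):
5(x^2 - 196)/(x - 14) = 5 * (x + 14)
Now substitute x = 14:
= 5 * (14 + 14) = 140

140


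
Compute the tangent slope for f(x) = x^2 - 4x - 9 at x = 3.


The slope of the tangent line equals f'(x) at the point.
f(x) = x^2 - 4x - 9
f'(x) = 2x - 4
At x = 3:
f'(3) = 2 * 3 - 4
= 6 - 4
= 2

2


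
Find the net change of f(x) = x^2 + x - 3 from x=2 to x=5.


Net change = f(b) - f(a)
f(x) = x^2 + x - 3
Compute f(5):
f(5) = 1 * 5^2 + 1 * 5 - 3
= 25 + 5 - 3
= 27
Compute f(2):
f(2) = 1 * 2^2 + 1 * 2 - 3
= 4 + 2 - 3
= 3
Net change = 27 - 3 = 24

24


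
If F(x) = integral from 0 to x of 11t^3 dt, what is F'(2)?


By the Fundamental Theorem of Calculus (Part 1):
If F(x) = integral from 0 to x of f(t) dt, then F'(x) = f(x)
Here f(t) = 11t^3
So F'(x) = 11x^3
Evaluate at x = 2:
F'(2) = 11 * 2^3
= 11 * 8
= 88

88


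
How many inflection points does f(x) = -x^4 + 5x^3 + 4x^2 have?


Inflection points occur where f''(x) = 0 and concavity changes.
f(x) = -x^4 + 5x^3 + 4x^2
f'(x) = -4x^3 + 15x^2 + 8x
f''(x) = -12x^2 + 30x + 8
This is a quadratic in x. Use the discriminant to count real roots.
Discriminant = (30)^2 - 4 * (-12) * 8
= 900 - (-384)
= 1284
Since discriminant > 0, f''(x) = 0 has 2 distinct real solutions.
A quadratic with two distinct real roots changes sign at each root, so concavity changes at both.
Number of inflection points: 2

2


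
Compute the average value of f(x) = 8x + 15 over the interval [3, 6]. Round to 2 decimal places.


Average value = 1/(b-a) * integral from a to b of f(x) dx
First compute the integral of 8x + 15:
F(x) = 4x^2 + 15x
F(6) = 4 * 36 + 15 * 6 = 234
F(3) = 4 * 9 + 15 * 3 = 81
Integral = 234 - 81 = 153
Average = 153 / (6 - 3) = 153 / 3
= 51 = 51.00

51.00


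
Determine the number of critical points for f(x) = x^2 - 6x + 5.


Find where f'(x) = 0:
f'(x) = 2x - 6
Set f'(x) = 0:
2x - 6 = 0
x = 6 / 2 = 3
This is a linear equation in x, so there is exactly one solution.
Number of critical points: 1

1


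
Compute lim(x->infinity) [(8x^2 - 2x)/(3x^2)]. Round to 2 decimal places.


For limits at infinity with equal-degree polynomials,
we compare leading coefficients.
Numerator leading term: 8x^2
Denominator leading term: 3x^2
Divide both by x^2:
lim = (8 - 2/x) / (3)
As x -> infinity, the 1/x and 1/x^2 terms vanish:
= 8/3 ≈ 2.67

2.67


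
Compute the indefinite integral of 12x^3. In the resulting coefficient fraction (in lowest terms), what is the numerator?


Apply the power rule for integration:
integral of ax^n dx = a/(n+1) * x^(n+1) + C
integral of 12x^3 dx
= 12/4 * x^4 + C
= 3 * x^4 + C
The coefficient in lowest terms is 3 = 3/1, so its numerator is 3

3


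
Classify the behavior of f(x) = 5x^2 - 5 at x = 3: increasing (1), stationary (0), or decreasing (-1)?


Compute f'(x) to determine behavior:
f'(x) = 10x
f'(3) = 10 * 3 + 0
= 30 + 0
= 30
Since f'(3) > 0, the function is increasing (1)

1


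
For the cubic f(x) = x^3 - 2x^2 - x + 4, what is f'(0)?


Differentiate f(x) = x^3 - 2x^2 - x + 4 term by term:
f'(x) = 3x^2 - 4x - 1
Substitute x = 0:
f'(0) = 3 * 0^2 - 4 * 0 - 1
= 0 + 0 - 1
= -1

-1


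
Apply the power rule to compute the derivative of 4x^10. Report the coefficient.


We apply the power rule: d/dx [ax^n] = a*n * x^(n-1)
d/dx [4x^10]
= 4 * 10 * x^(10-1)
= 40x^9
The coefficient is 40

40


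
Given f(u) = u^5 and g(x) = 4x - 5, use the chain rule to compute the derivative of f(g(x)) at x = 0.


Using the chain rule: (f(g(x)))' = f'(g(x)) * g'(x)
First, find g(0):
g(0) = 4 * 0 - 5 = -5
Next, f'(u) = 5u^4
And g'(x) = 4
So f'(g(0)) * g'(0)
= 5 * (-5)^4 * 4
= 5 * 625 * 4
= 12500

12500


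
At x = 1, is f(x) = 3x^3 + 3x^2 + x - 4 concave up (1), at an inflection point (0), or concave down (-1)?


Concavity is determined by the sign of f''(x).
f(x) = 3x^3 + 3x^2 + x - 4
f'(x) = 9x^2 + 6x + 1
f''(x) = 18x + 6
f''(1) = 18 * 1 + 6
= 18 + 6
= 24
Since f''(1) > 0, the function is concave up (1)

1


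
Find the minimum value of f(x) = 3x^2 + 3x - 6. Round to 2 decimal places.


For a quadratic f(x) = ax^2 + bx + c with a > 0, the minimum is at the vertex.
Vertex x-coordinate: x = -b/(2a)
x = -(3) / (2 * 3)
x = -3/6 = -1/2
Substitute back to find the minimum value:
f(-1/2) = 3 * (-1/2)^2 + 3 * (-1/2) - 6
= 3/4 - 3/2 - 6
= -27/4 = -6.75

-6.75


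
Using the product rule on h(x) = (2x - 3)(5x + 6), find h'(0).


Let u(x) = 2x - 3 and v(x) = 5x + 6
u'(x) = 2
v'(x) = 5
Product rule: h'(x) = u'(x)*v(x) + u(x)*v'(x)
= 2 * (5x + 6) + (2x - 3) * 5
At x = 0:
u(0) = 2 * 0 - 3 = -3
v(0) = 5 * 0 + 6 = 6
h'(0) = 2 * 6 + (-3) * 5
= 12 - 15
= -3

-3


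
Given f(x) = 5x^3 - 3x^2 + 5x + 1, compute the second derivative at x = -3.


First derivative:
f'(x) = 15x^2 - 6x + 5
Second derivative:
f''(x) = 30x - 6
Substitute x = -3:
f''(-3) = 30 * (-3) - 6
= -90 - 6
= -96

-96


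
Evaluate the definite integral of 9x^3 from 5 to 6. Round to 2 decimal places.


Find the antiderivative of 9x^3:
F(x) = 9/4 * x^4
Apply the Fundamental Theorem of Calculus:
F(6) - F(5)
= 9/4 * 6^4 - 9/4 * 5^4
= 9/4 * (1296 - 625)
= 9/4 * 671
= 6039/4 = 1509.75

1509.75


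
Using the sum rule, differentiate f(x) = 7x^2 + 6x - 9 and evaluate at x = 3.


Differentiate term by term using power and sum rules:
f(x) = 7x^2 + 6x - 9
f'(x) = 14x + 6
Substitute x = 3:
f'(3) = 14 * 3 + 6
= 42 + 6
= 48

48


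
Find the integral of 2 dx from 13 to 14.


The integral of a constant k over [a, b] equals k * (b - a).
integral from 13 to 14 of 2 dx
= 2 * (14 - 13)
= 2 * 1
= 2

2


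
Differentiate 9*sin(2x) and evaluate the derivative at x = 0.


Apply the chain rule to differentiate 9*sin(2x):
d/dx [9*sin(2x)]
= 9 * cos(2x) * d/dx(2x)
= 9 * 2 * cos(2x)
= 18 * cos(2x)
Evaluate at x = 0:
= 18 * cos(0)
= 18 * 1
= 18

18


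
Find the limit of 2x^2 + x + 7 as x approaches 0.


Since polynomials are continuous, we use direct substitution.
lim(x->0) of 2x^2 + x + 7
= 2 * 0^2 + 1 * 0 + 7
= 0 + 0 + 7
= 7

7


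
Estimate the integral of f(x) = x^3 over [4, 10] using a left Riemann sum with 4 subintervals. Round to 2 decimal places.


Left Riemann sum uses left endpoints of each subinterval.
Interval: [4, 10], n = 4
dx = (10 - 4) / 4 = 3/2
Left endpoints: [4, 11/2, 7, 17/2]
f values: [64, 1331/8, 343, 4913/8]
Sum = dx * (sum of f values)
= 3/2 * 2375/2
= 7125/4 = 1781.25

1781.25


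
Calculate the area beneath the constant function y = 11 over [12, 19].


The area under a constant function y = 11 is a rectangle.
Width = 19 - 12 = 7
Height = 11
Area = width * height
= 7 * 11
= 77

77


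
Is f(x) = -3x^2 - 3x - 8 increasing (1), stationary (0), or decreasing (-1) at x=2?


Compute f'(x) to determine behavior:
f'(x) = -6x - 3
f'(2) = -6 * 2 - 3
= -12 - 3
= -15
Since f'(2) < 0, the function is decreasing (-1)

-1


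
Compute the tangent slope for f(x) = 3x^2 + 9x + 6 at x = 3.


The slope of the tangent line equals f'(x) at the point.
f(x) = 3x^2 + 9x + 6
f'(x) = 6x + 9
At x = 3:
f'(3) = 6 * 3 + 9
= 18 + 9
= 27

27


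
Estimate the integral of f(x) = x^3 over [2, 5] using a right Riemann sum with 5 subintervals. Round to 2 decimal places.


Right Riemann sum uses right endpoints of each subinterval.
Interval: [2, 5], n = 5
dx = (5 - 2) / 5 = 3/5
Right endpoints: [13/5, 16/5, 19/5, 22/5, 5]
f values: [2197/125, 4096/125, 6859/125, 10648/125, 125]
Sum = dx * (sum of f values)
= 3/5 * 1577/5
= 4731/25 = 189.24

189.24


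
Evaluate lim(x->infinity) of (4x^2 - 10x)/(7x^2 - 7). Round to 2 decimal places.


For limits at infinity with equal-degree polynomials,
we compare leading coefficients.
Numerator leading term: 4x^2
Denominator leading term: 7x^2
Divide both by x^2:
lim = (4 - 10/x) / (7 - 7/x^2)
As x -> infinity, the 1/x and 1/x^2 terms vanish:
= 4/7 ≈ 0.57

0.57


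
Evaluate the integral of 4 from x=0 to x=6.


The integral of a constant k over [a, b] equals k * (b - a).
integral from 0 to 6 of 4 dx
= 4 * (6 - 0)
= 4 * 6
= 24

24


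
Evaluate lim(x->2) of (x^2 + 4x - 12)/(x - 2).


Direct substitution gives 0/0, so we factor the numerator.
Factor: (x^2 + 4x - 12) = (x - 2)(x + 6)
Cancel the common factor (x - 2):
(x^2 + 4x - 12)/(x - 2) = (x + 6)
Now substitute x = 2:
= (2) - (-6) = 8

8


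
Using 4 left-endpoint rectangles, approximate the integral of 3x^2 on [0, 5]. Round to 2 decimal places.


Left Riemann sum uses left endpoints of each subinterval.
Interval: [0, 5], n = 4
dx = (5 - 0) / 4 = 5/4
Left endpoints: [0, 5/4, 5/2, 15/4]
f values: [0, 75/16, 75/4, 675/16]
Sum = dx * (sum of f values)
= 5/4 * 525/8
= 2625/32 ≈ 82.03

82.03


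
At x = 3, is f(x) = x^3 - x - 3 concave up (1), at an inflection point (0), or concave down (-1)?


Concavity is determined by the sign of f''(x).
f(x) = x^3 - x - 3
f'(x) = 3x^2 - 1
f''(x) = 6x
f''(3) = 6 * 3 + 0
= 18 + 0
= 18
Since f''(3) > 0, the function is concave up (1)

1


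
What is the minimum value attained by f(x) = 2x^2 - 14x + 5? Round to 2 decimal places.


For a quadratic f(x) = ax^2 + bx + c with a > 0, the minimum is at the vertex.
Vertex x-coordinate: x = -b/(2a)
x = -(-14) / (2 * 2)
x = 14/4 = 7/2
Substitute back to find the minimum value:
f(7/2) = 2 * (7/2)^2 - 14 * (7/2) + 5
= 49/2 - 49 + 5
= -39/2 = -19.50

-19.50


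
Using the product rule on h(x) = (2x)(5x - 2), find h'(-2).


Let u(x) = 2x and v(x) = 5x - 2
u'(x) = 2
v'(x) = 5
Product rule: h'(x) = u'(x)*v(x) + u(x)*v'(x)
= 2 * (5x - 2) + (2x) * 5
At x = -2:
u(-2) = 2 * (-2) + 0 = -4
v(-2) = 5 * (-2) - 2 = -12
h'(-2) = 2 * (-12) + (-4) * 5
= -24 - 20
= -44

-44


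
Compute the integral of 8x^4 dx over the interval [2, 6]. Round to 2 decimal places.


Find the antiderivative of 8x^4:
F(x) = 8/5 * x^5
Apply the Fundamental Theorem of Calculus:
F(6) - F(2)
= 8/5 * 6^5 - 8/5 * 2^5
= 8/5 * (7776 - 32)
= 8/5 * 7744
= 61952/5 = 12390.40

12390.40


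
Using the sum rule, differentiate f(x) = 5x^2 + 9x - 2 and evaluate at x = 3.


Differentiate term by term using power and sum rules:
f(x) = 5x^2 + 9x - 2
f'(x) = 10x + 9
Substitute x = 3:
f'(3) = 10 * 3 + 9
= 30 + 9
= 39

39


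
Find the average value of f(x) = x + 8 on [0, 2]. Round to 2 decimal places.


Average value = 1/(b-a) * integral from a to b of f(x) dx
First compute the integral of x + 8:
F(x) = (1/2)x^2 + 8x
F(2) = 1/2 * 4 + 8 * 2 = 18
F(0) = 1/2 * 0 + 8 * 0 = 0
Integral = 18 - 0 = 18
Average = 18 / (2 - 0) = 18 / 2
= 9 = 9.00

9.00


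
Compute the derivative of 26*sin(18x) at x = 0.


Apply the chain rule to differentiate 26*sin(18x):
d/dx [26*sin(18x)]
= 26 * cos(18x) * d/dx(18x)
= 26 * 18 * cos(18x)
= 468 * cos(18x)
Evaluate at x = 0:
= 468 * cos(0)
= 468 * 1
= 468

468


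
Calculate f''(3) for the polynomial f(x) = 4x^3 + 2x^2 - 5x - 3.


First derivative:
f'(x) = 12x^2 + 4x - 5
Second derivative:
f''(x) = 24x + 4
Substitute x = 3:
f''(3) = 24 * 3 + 4
= 72 + 4
= 76

76


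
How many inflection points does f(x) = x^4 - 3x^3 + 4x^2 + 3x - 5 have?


Inflection points occur where f''(x) = 0 and concavity changes.
f(x) = x^4 - 3x^3 + 4x^2 + 3x - 5
f'(x) = 4x^3 - 9x^2 + 8x + 3
f''(x) = 12x^2 - 18x + 8
This is a quadratic in x. Use the discriminant to count real roots.
Discriminant = (-18)^2 - 4 * 12 * 8
= 324 - 384
= -60
Since discriminant < 0, f''(x) = 0 has no real solutions.
Number of inflection points: 0

0


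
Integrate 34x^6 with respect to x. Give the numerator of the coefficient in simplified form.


Apply the power rule for integration:
integral of ax^n dx = a/(n+1) * x^(n+1) + C
integral of 34x^6 dx
= 34/7 * x^7 + C
The coefficient in lowest terms is 34/7, and its numerator is 34

34


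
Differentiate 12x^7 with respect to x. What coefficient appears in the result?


We apply the power rule: d/dx [ax^n] = a*n * x^(n-1)
d/dx [12x^7]
= 12 * 7 * x^(7-1)
= 84x^6
The coefficient is 84

84


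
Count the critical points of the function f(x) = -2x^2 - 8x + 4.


Find where f'(x) = 0:
f'(x) = -4x - 8
Set f'(x) = 0:
-4x - 8 = 0
x = 8 / (-4) = -2
This is a linear equation in x, so there is exactly one solution.
Number of critical points: 1

1


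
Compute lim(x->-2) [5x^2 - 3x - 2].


Since polynomials are continuous, we use direct substitution.
lim(x->-2) of 5x^2 - 3x - 2
= 5 * (-2)^2 - 3 * (-2) - 2
= 20 + 6 - 2
= 24

24


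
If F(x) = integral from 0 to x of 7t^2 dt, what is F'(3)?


By the Fundamental Theorem of Calculus (Part 1):
If F(x) = integral from 0 to x of f(t) dt, then F'(x) = f(x)
Here f(t) = 7t^2
So F'(x) = 7x^2
Evaluate at x = 3:
F'(3) = 7 * 3^2
= 7 * 9
= 63

63


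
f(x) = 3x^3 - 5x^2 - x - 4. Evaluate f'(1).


Differentiate f(x) = 3x^3 - 5x^2 - x - 4 term by term:
f'(x) = 9x^2 - 10x - 1
Substitute x = 1:
f'(1) = 9 * 1^2 - 10 * 1 - 1
= 9 - 10 - 1
= -2

-2


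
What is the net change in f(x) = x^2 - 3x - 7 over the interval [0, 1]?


Net change = f(b) - f(a)
f(x) = x^2 - 3x - 7
Compute f(1):
f(1) = 1 * 1^2 - 3 * 1 - 7
= 1 - 3 - 7
= -9
Compute f(0):
f(0) = 1 * 0^2 - 3 * 0 - 7
= 0 + 0 - 7
= -7
Net change = -9 - (-7) = -2

-2


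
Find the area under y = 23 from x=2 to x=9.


The area under a constant function y = 23 is a rectangle.
Width = 9 - 2 = 7
Height = 23
Area = width * height
= 7 * 23
= 161

161


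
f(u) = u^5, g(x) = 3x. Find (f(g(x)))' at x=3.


Using the chain rule: (f(g(x)))' = f'(g(x)) * g'(x)
First, find g(3):
g(3) = 3 * 3 + 0 = 9
Next, f'(u) = 5u^4
And g'(x) = 3
So f'(g(3)) * g'(3)
= 5 * 9^4 * 3
= 5 * 6561 * 3
= 98415

98415


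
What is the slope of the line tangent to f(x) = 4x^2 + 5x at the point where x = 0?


The slope of the tangent line equals f'(x) at the point.
f(x) = 4x^2 + 5x
f'(x) = 8x + 5
At x = 0:
f'(0) = 8 * 0 + 5
= 0 + 5
= 5

5


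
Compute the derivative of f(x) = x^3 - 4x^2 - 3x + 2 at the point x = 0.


Differentiate f(x) = x^3 - 4x^2 - 3x + 2 term by term:
f'(x) = 3x^2 - 8x - 3
Substitute x = 0:
f'(0) = 3 * 0^2 - 8 * 0 - 3
= 0 + 0 - 3
= -3

-3


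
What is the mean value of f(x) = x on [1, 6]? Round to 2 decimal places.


Average value = 1/(b-a) * integral from a to b of f(x) dx
First compute the integral of x:
F(x) = (1/2)x^2
F(6) = 1/2 * 36 + 0 * 6 = 18
F(1) = 1/2 * 1 + 0 * 1 = 1/2
Integral = 18 - 1/2 = 35/2
Average = (35/2) / (6 - 1) = (35/2) / 5
= 7/2 = 3.50

3.50


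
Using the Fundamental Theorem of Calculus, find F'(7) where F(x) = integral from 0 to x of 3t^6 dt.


By the Fundamental Theorem of Calculus (Part 1):
If F(x) = integral from 0 to x of f(t) dt, then F'(x) = f(x)
Here f(t) = 3t^6
So F'(x) = 3x^6
Evaluate at x = 7:
F'(7) = 3 * 7^6
= 3 * 117649
= 352947

352947


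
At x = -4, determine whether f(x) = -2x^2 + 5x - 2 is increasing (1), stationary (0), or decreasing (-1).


Compute f'(x) to determine behavior:
f'(x) = -4x + 5
f'(-4) = -4 * (-4) + 5
= 16 + 5
= 21
Since f'(-4) > 0, the function is increasing (1)

1


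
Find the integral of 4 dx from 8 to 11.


The integral of a constant k over [a, b] equals k * (b - a).
integral from 8 to 11 of 4 dx
= 4 * (11 - 8)
= 4 * 3
= 12

12


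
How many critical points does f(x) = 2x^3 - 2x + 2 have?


Find where f'(x) = 0:
f(x) = 2x^3 - 2x + 2
f'(x) = 6x^2 - 2
This is a quadratic in x. Use the discriminant to count real roots.
Discriminant = (0)^2 - 4 * 6 * (-2)
= 0 - (-48)
= 48
Since discriminant > 0, f'(x) = 0 has 2 real solutions.
Number of critical points: 2

2


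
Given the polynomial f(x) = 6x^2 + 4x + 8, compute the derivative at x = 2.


Differentiate term by term using power and sum rules:
f(x) = 6x^2 + 4x + 8
f'(x) = 12x + 4
Substitute x = 2:
f'(2) = 12 * 2 + 4
= 24 + 4
= 28

28


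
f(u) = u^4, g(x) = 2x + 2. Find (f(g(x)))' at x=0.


Using the chain rule: (f(g(x)))' = f'(g(x)) * g'(x)
First, find g(0):
g(0) = 2 * 0 + 2 = 2
Next, f'(u) = 4u^3
And g'(x) = 2
So f'(g(0)) * g'(0)
= 4 * 2^3 * 2
= 4 * 8 * 2
= 64

64


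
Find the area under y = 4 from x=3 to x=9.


The area under a constant function y = 4 is a rectangle.
Width = 9 - 3 = 6
Height = 4
Area = width * height
= 6 * 4
= 24

24


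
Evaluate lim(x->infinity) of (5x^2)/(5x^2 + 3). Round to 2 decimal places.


For limits at infinity with equal-degree polynomials,
we compare leading coefficients.
Numerator leading term: 5x^2
Denominator leading term: 5x^2
Divide both by x^2:
lim = (5) / (5 + 3/x^2)
As x -> infinity, the 1/x and 1/x^2 terms vanish:
= 5/5 = 1 = 1.00

1.00


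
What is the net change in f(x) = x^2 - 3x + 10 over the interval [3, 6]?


Net change = f(b) - f(a)
f(x) = x^2 - 3x + 10
Compute f(6):
f(6) = 1 * 6^2 - 3 * 6 + 10
= 36 - 18 + 10
= 28
Compute f(3):
f(3) = 1 * 3^2 - 3 * 3 + 10
= 9 - 9 + 10
= 10
Net change = 28 - 10 = 18

18


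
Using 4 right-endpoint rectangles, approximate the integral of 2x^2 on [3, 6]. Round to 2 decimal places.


Right Riemann sum uses right endpoints of each subinterval.
Interval: [3, 6], n = 4
dx = (6 - 3) / 4 = 3/4
Right endpoints: [15/4, 9/2, 21/4, 6]
f values: [225/8, 81/2, 441/8, 72]
Sum = dx * (sum of f values)
= 3/4 * 783/4
= 2349/16 ≈ 146.81

146.81


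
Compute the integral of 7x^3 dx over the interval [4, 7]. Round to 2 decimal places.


Find the antiderivative of 7x^3:
F(x) = 7/4 * x^4
Apply the Fundamental Theorem of Calculus:
F(7) - F(4)
= 7/4 * 7^4 - 7/4 * 4^4
= 7/4 * (2401 - 256)
= 7/4 * 2145
= 15015/4 = 3753.75

3753.75


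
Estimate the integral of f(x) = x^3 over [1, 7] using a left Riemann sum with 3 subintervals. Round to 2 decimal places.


Left Riemann sum uses left endpoints of each subinterval.
Interval: [1, 7], n = 3
dx = (7 - 1) / 3 = 2
Left endpoints: [1, 3, 5]
f values: [1, 27, 125]
Sum = dx * (sum of f values)
= 2 * 153
= 306 = 306.00

306.00


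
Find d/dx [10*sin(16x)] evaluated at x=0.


Apply the chain rule to differentiate 10*sin(16x):
d/dx [10*sin(16x)]
= 10 * cos(16x) * d/dx(16x)
= 10 * 16 * cos(16x)
= 160 * cos(16x)
Evaluate at x = 0:
= 160 * cos(0)
= 160 * 1
= 160

160


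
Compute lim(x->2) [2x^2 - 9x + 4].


Since polynomials are continuous, we use direct substitution.
lim(x->2) of 2x^2 - 9x + 4
= 2 * 2^2 - 9 * 2 + 4
= 8 - 18 + 4
= -6

-6


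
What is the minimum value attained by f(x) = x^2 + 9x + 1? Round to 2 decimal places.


For a quadratic f(x) = ax^2 + bx + c with a > 0, the minimum is at the vertex.
Vertex x-coordinate: x = -b/(2a)
x = -(9) / (2 * 1)
x = -9/2
Substitute back to find the minimum value:
f(-9/2) = 1 * (-9/2)^2 + 9 * (-9/2) + 1
= 81/4 - 81/2 + 1
= -77/4 = -19.25

-19.25


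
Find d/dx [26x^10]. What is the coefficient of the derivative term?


We apply the power rule: d/dx [ax^n] = a*n * x^(n-1)
d/dx [26x^10]
= 26 * 10 * x^(10-1)
= 260x^9
The coefficient is 260

260


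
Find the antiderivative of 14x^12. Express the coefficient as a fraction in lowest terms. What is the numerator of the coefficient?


Apply the power rule for integration:
integral of ax^n dx = a/(n+1) * x^(n+1) + C
integral of 14x^12 dx
= 14/13 * x^13 + C
The coefficient in lowest terms is 14/13, and its numerator is 14

14


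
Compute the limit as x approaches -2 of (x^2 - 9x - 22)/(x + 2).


Direct substitution gives 0/0, so we factor the numerator.
Factor: (x^2 - 9x - 22) = (x + 2)(x - 11)
Cancel the common factor (x + 2):
(x^2 - 9x - 22)/(x + 2) = (x - 11)
Now substitute x = -2:
= (-2) - (11) = -13

-13


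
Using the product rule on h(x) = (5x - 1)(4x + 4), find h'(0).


Let u(x) = 5x - 1 and v(x) = 4x + 4
u'(x) = 5
v'(x) = 4
Product rule: h'(x) = u'(x)*v(x) + u(x)*v'(x)
= 5 * (4x + 4) + (5x - 1) * 4
At x = 0:
u(0) = 5 * 0 - 1 = -1
v(0) = 4 * 0 + 4 = 4
h'(0) = 5 * 4 + (-1) * 4
= 20 - 4
= 16

16


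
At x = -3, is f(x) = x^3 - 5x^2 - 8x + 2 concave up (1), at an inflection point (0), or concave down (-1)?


Concavity is determined by the sign of f''(x).
f(x) = x^3 - 5x^2 - 8x + 2
f'(x) = 3x^2 - 10x - 8
f''(x) = 6x - 10
f''(-3) = 6 * (-3) - 10
= -18 - 10
= -28
Since f''(-3) < 0, the function is concave down (-1)

-1


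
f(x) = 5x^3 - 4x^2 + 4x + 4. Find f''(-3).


First derivative:
f'(x) = 15x^2 - 8x + 4
Second derivative:
f''(x) = 30x - 8
Substitute x = -3:
f''(-3) = 30 * (-3) - 8
= -90 - 8
= -98

-98


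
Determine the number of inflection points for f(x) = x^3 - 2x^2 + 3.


Inflection points occur where f''(x) = 0 and concavity changes.
f(x) = x^3 - 2x^2 + 3
f'(x) = 3x^2 - 4x
f''(x) = 6x - 4
Set f''(x) = 0:
6x - 4 = 0
x = 4 / 6 = 2/3
Since f''(x) is linear (degree 1), it changes sign at this point.
Therefore there is exactly 1 inflection point.

1


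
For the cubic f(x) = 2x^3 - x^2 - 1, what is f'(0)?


Differentiate f(x) = 2x^3 - x^2 - 1 term by term:
f'(x) = 6x^2 - 2x
Substitute x = 0:
f'(0) = 6 * 0^2 - 2 * 0 + 0
= 0 + 0 + 0
= 0

0


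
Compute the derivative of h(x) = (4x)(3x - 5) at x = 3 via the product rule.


Let u(x) = 4x and v(x) = 3x - 5
u'(x) = 4
v'(x) = 3
Product rule: h'(x) = u'(x)*v(x) + u(x)*v'(x)
= 4 * (3x - 5) + (4x) * 3
At x = 3:
u(3) = 4 * 3 + 0 = 12
v(3) = 3 * 3 - 5 = 4
h'(3) = 4 * 4 + 12 * 3
= 16 + 36
= 52

52


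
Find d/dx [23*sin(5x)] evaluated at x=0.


Apply the chain rule to differentiate 23*sin(5x):
d/dx [23*sin(5x)]
= 23 * cos(5x) * d/dx(5x)
= 23 * 5 * cos(5x)
= 115 * cos(5x)
Evaluate at x = 0:
= 115 * cos(0)
= 115 * 1
= 115

115


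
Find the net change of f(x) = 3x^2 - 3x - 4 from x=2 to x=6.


Net change = f(b) - f(a)
f(x) = 3x^2 - 3x - 4
Compute f(6):
f(6) = 3 * 6^2 - 3 * 6 - 4
= 108 - 18 - 4
= 86
Compute f(2):
f(2) = 3 * 2^2 - 3 * 2 - 4
= 12 - 6 - 4
= 2
Net change = 86 - 2 = 84

84


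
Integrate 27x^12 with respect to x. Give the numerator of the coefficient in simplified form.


Apply the power rule for integration:
integral of ax^n dx = a/(n+1) * x^(n+1) + C
integral of 27x^12 dx
= 27/13 * x^13 + C
The coefficient in lowest terms is 27/13, and its numerator is 27

27


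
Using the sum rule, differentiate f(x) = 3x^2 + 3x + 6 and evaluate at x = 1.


Differentiate term by term using power and sum rules:
f(x) = 3x^2 + 3x + 6
f'(x) = 6x + 3
Substitute x = 1:
f'(1) = 6 * 1 + 3
= 6 + 3
= 9

9


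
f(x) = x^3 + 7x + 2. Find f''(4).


First derivative:
f'(x) = 3x^2 + 7
Second derivative:
f''(x) = 6x
Substitute x = 4:
f''(4) = 6 * 4 + 0
= 24 + 0
= 24

24


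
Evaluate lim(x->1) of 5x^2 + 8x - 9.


Since polynomials are continuous, we use direct substitution.
lim(x->1) of 5x^2 + 8x - 9
= 5 * 1^2 + 8 * 1 - 9
= 5 + 8 - 9
= 4

4


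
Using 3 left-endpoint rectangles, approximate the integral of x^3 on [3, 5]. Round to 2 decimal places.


Left Riemann sum uses left endpoints of each subinterval.
Interval: [3, 5], n = 3
dx = (5 - 3) / 3 = 2/3
Left endpoints: [3, 11/3, 13/3]
f values: [27, 1331/27, 2197/27]
Sum = dx * (sum of f values)
= 2/3 * 473/3
= 946/9 ≈ 105.11

105.11


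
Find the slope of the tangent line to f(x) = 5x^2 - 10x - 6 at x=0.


The slope of the tangent line equals f'(x) at the point.
f(x) = 5x^2 - 10x - 6
f'(x) = 10x - 10
At x = 0:
f'(0) = 10 * 0 - 10
= 0 - 10
= -10

-10


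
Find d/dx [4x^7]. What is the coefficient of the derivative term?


We apply the power rule: d/dx [ax^n] = a*n * x^(n-1)
d/dx [4x^7]
= 4 * 7 * x^(7-1)
= 28x^6
The coefficient is 28

28


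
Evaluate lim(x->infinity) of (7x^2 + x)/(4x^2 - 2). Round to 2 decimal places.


For limits at infinity with equal-degree polynomials,
we compare leading coefficients.
Numerator leading term: 7x^2
Denominator leading term: 4x^2
Divide both by x^2:
lim = (7 + 1/x) / (4 - 2/x^2)
As x -> infinity, the 1/x and 1/x^2 terms vanish:
= 7/4 = 1.75

1.75


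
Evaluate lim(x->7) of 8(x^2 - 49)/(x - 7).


Direct substitution gives 0/0, so we factor the numerator.
Factor: 8(x^2 - 49) = 8 * (x - 7)(x + 7)
Cancel the common factor (x - 7):
8(x^2 - 49)/(x - 7) = 8 * (x + 7)
Now substitute x = 7:
= 8 * (7 + 7) = 112

112


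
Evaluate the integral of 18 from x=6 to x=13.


The integral of a constant k over [a, b] equals k * (b - a).
integral from 6 to 13 of 18 dx
= 18 * (13 - 6)
= 18 * 7
= 126

126


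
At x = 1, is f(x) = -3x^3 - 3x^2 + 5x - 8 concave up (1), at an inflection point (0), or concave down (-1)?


Concavity is determined by the sign of f''(x).
f(x) = -3x^3 - 3x^2 + 5x - 8
f'(x) = -9x^2 - 6x + 5
f''(x) = -18x - 6
f''(1) = -18 * 1 - 6
= -18 - 6
= -24
Since f''(1) < 0, the function is concave down (-1)

-1
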